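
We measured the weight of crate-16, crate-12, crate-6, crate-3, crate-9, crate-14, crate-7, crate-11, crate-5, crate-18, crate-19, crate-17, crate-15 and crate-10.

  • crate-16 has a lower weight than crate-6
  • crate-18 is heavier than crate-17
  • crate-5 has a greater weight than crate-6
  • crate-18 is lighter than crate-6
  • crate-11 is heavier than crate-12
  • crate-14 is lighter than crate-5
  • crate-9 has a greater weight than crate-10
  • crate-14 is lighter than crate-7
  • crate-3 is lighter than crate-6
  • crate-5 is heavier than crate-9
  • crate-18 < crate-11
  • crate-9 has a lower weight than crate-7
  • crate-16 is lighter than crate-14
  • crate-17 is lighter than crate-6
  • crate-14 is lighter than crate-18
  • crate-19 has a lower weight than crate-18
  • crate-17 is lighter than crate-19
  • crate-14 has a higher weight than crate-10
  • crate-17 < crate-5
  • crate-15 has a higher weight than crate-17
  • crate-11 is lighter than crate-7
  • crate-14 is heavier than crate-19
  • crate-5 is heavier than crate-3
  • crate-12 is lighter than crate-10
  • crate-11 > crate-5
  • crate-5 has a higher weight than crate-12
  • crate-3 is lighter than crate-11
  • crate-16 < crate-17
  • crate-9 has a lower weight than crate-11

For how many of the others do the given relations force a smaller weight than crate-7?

From crate-7 the given relations immediately reach crate-9, crate-14, crate-11.
From those, crate-12, crate-3, crate-10, crate-16, crate-19, crate-18, crate-5 — 10 in total.
From those, crate-17, crate-6 — 12 in total.
No other element is forced below crate-7 by the given relations, so the count is 12.

12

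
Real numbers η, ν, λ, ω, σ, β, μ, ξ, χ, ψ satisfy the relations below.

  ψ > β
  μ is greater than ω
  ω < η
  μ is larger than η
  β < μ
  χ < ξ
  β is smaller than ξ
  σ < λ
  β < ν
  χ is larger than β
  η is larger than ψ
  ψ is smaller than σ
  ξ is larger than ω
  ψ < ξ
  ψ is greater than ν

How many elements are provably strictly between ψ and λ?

Chaining upward from ψ reaches: σ, ξ, η, μ.
Chaining downward from λ reaches: β, ν, σ.
Strictly between ψ and λ are those in both lists: σ — 1 element.

1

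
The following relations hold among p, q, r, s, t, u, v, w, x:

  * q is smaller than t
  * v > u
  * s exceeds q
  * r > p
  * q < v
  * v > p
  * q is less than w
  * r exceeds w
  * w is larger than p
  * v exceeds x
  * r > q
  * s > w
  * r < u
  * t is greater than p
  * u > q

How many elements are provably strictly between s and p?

The relations place p below s. An element lies strictly between them when it is forced above p and also forced below s.
Above p: {w, t, r, u, v}. Below s: {q, w}.
Intersection: {w} — 1.

1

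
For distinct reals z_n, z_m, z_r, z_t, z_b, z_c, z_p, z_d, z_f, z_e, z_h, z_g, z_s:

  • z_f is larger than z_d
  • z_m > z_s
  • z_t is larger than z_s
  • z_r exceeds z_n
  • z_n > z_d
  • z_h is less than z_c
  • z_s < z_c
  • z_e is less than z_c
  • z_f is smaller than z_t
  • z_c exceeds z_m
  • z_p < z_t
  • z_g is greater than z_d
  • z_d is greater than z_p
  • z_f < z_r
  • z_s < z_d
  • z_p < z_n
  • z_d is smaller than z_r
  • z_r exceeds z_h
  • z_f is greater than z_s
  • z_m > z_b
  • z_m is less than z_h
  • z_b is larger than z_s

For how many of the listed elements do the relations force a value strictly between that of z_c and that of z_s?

3

The relations place z_s below z_c. An element lies strictly between them when it is forced above z_s and also forced below z_c.
Above z_s: {z_b, z_m, z_h, z_d, z_g, z_n, z_f, z_t, z_r}. Below z_c: {z_b, z_m, z_h, z_e}.
Intersection: {z_b, z_m, z_h} — 3.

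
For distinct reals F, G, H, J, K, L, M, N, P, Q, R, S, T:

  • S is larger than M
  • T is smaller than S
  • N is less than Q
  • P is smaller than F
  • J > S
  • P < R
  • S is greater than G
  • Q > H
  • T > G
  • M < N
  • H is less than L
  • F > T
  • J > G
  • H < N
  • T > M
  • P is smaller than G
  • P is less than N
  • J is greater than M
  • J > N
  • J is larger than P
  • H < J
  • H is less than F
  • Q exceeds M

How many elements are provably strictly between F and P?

The relations place P below F. An element lies strictly between them when it is forced above P and also forced below F.
Above P: {N, G, Q, T, R, S, J}. Below F: {H, M, G, T}.
Intersection: {G, T} — 2.

2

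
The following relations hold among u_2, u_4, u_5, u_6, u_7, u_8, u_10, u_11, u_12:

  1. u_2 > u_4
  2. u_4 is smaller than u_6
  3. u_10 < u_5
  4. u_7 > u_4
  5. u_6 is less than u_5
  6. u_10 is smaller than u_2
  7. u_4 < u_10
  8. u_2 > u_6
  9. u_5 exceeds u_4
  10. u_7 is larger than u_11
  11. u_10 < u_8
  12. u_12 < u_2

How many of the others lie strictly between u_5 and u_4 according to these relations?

2

The relations place u_4 below u_5. An element lies strictly between them when it is forced above u_4 and also forced below u_5.
Above u_4: {u_6, u_10, u_7, u_2, u_8}. Below u_5: {u_6, u_10}.
Intersection: {u_6, u_10} — 2.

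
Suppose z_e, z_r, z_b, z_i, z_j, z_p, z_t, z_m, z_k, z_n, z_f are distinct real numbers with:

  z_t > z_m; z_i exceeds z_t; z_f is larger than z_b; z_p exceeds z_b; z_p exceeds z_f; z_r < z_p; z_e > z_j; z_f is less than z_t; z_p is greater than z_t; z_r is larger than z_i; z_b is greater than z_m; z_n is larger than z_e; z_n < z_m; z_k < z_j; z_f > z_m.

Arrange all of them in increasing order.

Each adjacent pair is fixed by a given relation: z_k < z_j; z_j < z_e; z_e < z_n; z_n < z_m; z_m < z_b; z_b < z_f; z_f < z_t; z_t < z_i; z_i < z_r; z_r < z_p. Chaining them end to end gives the full order.

z_k < z_j < z_e < z_n < z_m < z_b < z_f < z_t < z_i < z_r < z_p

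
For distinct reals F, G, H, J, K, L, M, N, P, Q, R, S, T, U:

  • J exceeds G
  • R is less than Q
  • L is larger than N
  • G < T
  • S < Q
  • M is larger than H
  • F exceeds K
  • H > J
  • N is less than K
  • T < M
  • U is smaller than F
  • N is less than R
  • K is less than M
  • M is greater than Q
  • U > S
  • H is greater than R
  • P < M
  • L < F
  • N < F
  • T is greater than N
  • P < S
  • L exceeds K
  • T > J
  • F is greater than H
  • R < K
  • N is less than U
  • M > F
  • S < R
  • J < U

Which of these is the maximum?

P is not greatest since P < S; S is not greatest since S < Q; G is not greatest since G < J; N is not greatest since N < R; R is not greatest since R < K; J is not greatest since J < H; Q is not greatest since Q < M; H is not greatest since H < M; T is not greatest since T < M; K is not greatest since K < L; U is not greatest since U < F; L is not greatest since L < F; F is not greatest since F < M.
Only M has nothing above it, so M is the maximum.

M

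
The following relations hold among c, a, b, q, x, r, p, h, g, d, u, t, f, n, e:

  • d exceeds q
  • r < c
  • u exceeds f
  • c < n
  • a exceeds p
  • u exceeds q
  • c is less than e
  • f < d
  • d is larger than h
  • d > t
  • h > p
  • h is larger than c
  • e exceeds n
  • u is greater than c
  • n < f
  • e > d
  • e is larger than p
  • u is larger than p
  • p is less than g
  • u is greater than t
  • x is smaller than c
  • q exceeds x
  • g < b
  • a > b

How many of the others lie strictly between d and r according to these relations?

Chaining upward from r reaches: c, n, h, f, u, e.
Chaining downward from d reaches: p, t, x, c, q, n, h, f.
Strictly between r and d are those in both lists: c, n, h, f — 4 elements.

4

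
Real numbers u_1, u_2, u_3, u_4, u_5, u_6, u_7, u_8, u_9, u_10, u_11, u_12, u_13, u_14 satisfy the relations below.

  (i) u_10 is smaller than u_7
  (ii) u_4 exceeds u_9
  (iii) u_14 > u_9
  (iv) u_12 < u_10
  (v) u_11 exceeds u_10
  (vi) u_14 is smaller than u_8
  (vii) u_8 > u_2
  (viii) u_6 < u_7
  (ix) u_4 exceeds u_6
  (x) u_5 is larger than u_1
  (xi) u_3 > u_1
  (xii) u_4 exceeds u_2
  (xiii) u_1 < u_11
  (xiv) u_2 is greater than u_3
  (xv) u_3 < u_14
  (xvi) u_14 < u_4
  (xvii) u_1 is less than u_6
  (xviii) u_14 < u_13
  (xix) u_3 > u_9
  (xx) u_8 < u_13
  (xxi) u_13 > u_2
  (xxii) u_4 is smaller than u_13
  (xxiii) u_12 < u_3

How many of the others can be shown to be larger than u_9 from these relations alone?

The elements the relations force above u_9 are u_3, u_2, u_14, u_8, u_4, u_13 — no chain reaches any other.
That is 6.

6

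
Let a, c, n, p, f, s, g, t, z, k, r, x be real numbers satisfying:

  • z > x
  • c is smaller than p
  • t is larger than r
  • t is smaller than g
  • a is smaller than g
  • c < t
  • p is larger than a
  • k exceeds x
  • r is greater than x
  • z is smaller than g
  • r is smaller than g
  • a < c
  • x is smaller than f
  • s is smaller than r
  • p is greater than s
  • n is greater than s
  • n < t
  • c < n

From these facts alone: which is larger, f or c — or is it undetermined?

Following every chain through c: above c we get n, t, g, p; below c we get a.
f is not reached, and no chain runs the other way from f to c.
So the given relations leave the order of c and f undetermined.

undetermined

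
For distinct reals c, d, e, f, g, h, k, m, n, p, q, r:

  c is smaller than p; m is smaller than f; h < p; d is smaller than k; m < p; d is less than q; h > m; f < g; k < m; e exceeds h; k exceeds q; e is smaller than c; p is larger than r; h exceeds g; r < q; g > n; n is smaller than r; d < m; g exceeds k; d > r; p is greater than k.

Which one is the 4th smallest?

The consecutive relations fix a unique order: n < r < d < q < k < m < f < g < h < e < c < p.
Counting 4 from the smallest end gives q.

q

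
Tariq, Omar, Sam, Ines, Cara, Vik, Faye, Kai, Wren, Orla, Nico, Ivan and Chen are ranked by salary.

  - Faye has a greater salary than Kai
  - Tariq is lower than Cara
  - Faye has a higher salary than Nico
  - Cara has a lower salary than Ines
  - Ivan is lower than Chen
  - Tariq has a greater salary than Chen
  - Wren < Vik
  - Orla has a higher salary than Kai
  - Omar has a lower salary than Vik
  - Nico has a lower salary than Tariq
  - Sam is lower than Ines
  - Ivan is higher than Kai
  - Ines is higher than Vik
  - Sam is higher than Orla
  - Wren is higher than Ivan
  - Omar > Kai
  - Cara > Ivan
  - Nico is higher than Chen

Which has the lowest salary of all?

Chaining upward from Kai: directly above it, Ivan, Orla, Omar, Faye; then Chen, Wren, Vik, Sam, Cara; then Nico, Tariq, Ines.
That covers every other element, and nothing is given below Kai, so Kai is the lowest salary.

Kai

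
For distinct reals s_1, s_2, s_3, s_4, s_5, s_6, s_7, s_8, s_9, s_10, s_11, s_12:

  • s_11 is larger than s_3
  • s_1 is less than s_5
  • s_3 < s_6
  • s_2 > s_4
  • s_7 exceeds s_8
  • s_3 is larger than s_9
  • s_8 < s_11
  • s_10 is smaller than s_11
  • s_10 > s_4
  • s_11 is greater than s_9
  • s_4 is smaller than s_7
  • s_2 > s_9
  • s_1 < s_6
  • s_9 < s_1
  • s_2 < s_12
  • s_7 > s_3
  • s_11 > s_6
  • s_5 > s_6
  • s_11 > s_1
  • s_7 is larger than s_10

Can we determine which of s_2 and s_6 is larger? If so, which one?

Following every chain through s_6: above s_6 we get s_5, s_11; below s_6 we get s_9, s_1, s_3.
s_2 is not reached, and no chain runs the other way from s_2 to s_6.
So the given relations leave the order of s_6 and s_2 undetermined.

undetermined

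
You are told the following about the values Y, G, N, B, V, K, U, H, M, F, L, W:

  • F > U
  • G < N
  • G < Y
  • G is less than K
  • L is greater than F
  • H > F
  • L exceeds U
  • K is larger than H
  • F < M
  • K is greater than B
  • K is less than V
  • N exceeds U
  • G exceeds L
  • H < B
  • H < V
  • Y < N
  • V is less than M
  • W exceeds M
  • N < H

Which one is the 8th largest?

Y

The consecutive relations fix a unique order: U < F < L < G < Y < N < H < B < K < V < M < W.
Counting 8 from the largest end gives Y.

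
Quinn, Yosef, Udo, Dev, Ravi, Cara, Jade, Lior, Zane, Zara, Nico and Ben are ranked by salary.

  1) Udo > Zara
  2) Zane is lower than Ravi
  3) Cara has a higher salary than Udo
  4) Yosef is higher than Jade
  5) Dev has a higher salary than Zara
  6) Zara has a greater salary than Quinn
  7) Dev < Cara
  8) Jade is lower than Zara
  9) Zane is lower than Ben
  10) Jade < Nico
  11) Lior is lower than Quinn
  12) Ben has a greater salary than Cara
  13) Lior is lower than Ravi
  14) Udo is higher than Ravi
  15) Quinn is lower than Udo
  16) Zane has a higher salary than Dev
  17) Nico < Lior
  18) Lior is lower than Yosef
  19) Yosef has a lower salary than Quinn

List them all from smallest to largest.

Nothing is placed below Jade, so it is least; from there Jade < Nico; Nico < Lior; Lior < Yosef; Yosef < Quinn; Quinn < Zara; Zara < Dev; Dev < Zane; Zane < Ravi; Ravi < Udo; Udo < Cara; Cara < Ben, each given directly.

Jade < Nico < Lior < Yosef < Quinn < Zara < Dev < Zane < Ravi < Udo < Cara < Ben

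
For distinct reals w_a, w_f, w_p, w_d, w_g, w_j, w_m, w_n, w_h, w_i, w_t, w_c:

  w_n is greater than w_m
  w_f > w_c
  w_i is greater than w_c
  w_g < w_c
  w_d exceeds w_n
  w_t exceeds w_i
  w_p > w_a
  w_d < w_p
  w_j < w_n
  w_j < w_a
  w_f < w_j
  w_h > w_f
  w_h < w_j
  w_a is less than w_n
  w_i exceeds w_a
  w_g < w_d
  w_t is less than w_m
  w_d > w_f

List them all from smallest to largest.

Nothing is placed below w_g, so it is least; from there w_g < w_c; w_c < w_f; w_f < w_h; w_h < w_j; w_j < w_a; w_a < w_i; w_i < w_t; w_t < w_m; w_m < w_n; w_n < w_d; w_d < w_p, each given directly.

w_g < w_c < w_f < w_h < w_j < w_a < w_i < w_t < w_m < w_n < w_d < w_p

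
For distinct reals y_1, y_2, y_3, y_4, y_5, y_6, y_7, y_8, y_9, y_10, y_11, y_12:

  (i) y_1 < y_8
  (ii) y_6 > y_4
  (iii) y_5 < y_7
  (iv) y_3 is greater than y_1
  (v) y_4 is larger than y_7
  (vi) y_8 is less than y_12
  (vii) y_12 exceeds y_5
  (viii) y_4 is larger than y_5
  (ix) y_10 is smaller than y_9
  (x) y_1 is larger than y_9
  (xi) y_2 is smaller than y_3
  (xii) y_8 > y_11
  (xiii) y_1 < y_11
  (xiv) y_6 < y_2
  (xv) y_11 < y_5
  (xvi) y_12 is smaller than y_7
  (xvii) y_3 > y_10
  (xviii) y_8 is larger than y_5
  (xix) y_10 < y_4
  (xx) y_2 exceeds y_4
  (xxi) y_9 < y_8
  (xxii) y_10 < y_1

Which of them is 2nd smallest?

Piecing the relations together gives one ordering: y_10 < y_9 < y_1 < y_11 < y_5 < y_8 < y_12 < y_7 < y_4 < y_6 < y_2 < y_3.
Counting 2 from the smallest end gives y_9.

y_9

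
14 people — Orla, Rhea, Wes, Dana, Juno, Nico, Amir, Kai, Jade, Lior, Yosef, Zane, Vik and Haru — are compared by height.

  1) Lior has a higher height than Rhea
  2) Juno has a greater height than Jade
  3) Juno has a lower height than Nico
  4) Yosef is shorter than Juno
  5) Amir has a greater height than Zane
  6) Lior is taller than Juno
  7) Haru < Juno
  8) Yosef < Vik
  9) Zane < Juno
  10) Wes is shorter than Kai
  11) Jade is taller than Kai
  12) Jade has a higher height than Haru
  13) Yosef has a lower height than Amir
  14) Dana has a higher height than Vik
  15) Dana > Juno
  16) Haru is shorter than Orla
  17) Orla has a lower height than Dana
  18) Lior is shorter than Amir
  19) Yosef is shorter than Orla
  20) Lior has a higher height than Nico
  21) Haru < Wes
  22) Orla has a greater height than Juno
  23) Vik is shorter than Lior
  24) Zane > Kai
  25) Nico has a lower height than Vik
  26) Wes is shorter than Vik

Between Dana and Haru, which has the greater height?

Dana

Haru < Wes and Wes < Kai give Haru < Kai.
With Kai < Jade: Haru < Wes < Kai < Jade.
With Jade < Juno: Haru < Wes < Kai < Jade < Juno.
Then Juno < Nico extends the chain to Nico.
With Nico < Vik: Haru < Wes < Kai < Jade < Juno < Nico < Vik.
With Vik < Dana: Haru < Wes < Kai < Jade < Juno < Nico < Vik < Dana.
So Haru < Dana; Dana is the taller of the two.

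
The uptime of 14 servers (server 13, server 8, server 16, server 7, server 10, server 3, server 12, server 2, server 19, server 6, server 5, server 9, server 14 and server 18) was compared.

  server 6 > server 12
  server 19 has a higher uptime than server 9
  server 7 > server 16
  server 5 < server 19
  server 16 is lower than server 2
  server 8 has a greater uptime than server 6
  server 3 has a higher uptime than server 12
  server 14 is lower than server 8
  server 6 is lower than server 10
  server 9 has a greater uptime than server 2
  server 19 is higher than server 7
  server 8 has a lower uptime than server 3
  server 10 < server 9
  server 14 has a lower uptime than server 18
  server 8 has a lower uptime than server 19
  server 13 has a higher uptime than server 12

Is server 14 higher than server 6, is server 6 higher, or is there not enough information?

Following every chain through server 14: above server 14 we get server 8, server 18, server 19, server 3.
server 6 is not reached, and no chain runs the other way from server 6 to server 14.
So the given relations leave the order of server 14 and server 6 undetermined.

undetermined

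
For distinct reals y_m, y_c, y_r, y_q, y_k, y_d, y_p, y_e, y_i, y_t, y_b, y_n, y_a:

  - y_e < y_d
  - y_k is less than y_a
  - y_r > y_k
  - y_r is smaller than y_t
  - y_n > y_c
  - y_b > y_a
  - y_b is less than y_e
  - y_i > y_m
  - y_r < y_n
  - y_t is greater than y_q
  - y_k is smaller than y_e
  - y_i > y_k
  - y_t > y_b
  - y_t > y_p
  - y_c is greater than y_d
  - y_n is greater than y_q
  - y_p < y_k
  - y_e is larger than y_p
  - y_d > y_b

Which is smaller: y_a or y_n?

y_a < y_b and y_b < y_e give y_a < y_e.
Then y_e < y_d extends the chain to y_d.
With y_d < y_c: y_a < y_b < y_e < y_d < y_c.
Then y_c < y_n extends the chain to y_n.
So y_a < y_n; y_a is the smaller of the two.

y_a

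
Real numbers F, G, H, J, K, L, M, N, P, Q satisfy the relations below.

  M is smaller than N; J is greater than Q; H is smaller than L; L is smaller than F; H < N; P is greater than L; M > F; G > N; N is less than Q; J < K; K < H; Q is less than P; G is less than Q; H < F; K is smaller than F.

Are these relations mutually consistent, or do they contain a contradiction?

We have Q < J stated directly, yet also J < K < H < L < F < M < N < G < Q by chaining the others — so J < Q. Contradiction.

inconsistent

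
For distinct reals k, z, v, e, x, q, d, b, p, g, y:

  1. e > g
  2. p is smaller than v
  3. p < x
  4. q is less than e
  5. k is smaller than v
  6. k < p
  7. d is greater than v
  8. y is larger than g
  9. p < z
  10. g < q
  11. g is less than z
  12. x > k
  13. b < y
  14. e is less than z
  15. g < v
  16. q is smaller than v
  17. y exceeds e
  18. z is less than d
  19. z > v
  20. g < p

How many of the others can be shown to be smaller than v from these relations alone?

4

From v the given relations immediately reach g, k, q, p.
Nothing else is reachable below v; 4 in all.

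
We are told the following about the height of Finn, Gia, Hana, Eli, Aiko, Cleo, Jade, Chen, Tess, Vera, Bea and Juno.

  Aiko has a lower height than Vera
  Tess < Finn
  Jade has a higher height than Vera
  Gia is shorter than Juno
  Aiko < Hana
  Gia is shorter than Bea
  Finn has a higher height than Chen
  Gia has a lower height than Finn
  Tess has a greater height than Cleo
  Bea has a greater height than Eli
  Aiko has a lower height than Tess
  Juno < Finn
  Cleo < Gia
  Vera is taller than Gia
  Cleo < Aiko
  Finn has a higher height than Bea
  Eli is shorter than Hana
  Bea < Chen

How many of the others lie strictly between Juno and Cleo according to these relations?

Chaining upward from Cleo reaches: Gia, Bea, Aiko, Vera, Chen, Jade, Tess, Finn, Hana.
Chaining downward from Juno reaches: Gia.
Strictly between Cleo and Juno are those in both lists: Gia — 1 element.

1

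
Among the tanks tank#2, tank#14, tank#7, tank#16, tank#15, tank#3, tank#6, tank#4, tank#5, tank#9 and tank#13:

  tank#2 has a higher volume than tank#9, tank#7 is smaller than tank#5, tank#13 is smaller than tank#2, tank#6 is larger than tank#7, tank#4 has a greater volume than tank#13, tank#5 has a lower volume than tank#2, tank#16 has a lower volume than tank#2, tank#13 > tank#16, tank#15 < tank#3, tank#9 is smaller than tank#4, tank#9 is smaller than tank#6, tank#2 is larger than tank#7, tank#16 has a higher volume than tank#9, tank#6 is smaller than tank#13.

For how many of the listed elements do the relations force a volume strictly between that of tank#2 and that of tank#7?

Chaining upward from tank#7 reaches: tank#5, tank#6, tank#13, tank#4.
Chaining downward from tank#2 reaches: tank#5, tank#9, tank#6, tank#16, tank#13.
Strictly between tank#7 and tank#2 are those in both lists: tank#5, tank#6, tank#13 — 3 elements.

3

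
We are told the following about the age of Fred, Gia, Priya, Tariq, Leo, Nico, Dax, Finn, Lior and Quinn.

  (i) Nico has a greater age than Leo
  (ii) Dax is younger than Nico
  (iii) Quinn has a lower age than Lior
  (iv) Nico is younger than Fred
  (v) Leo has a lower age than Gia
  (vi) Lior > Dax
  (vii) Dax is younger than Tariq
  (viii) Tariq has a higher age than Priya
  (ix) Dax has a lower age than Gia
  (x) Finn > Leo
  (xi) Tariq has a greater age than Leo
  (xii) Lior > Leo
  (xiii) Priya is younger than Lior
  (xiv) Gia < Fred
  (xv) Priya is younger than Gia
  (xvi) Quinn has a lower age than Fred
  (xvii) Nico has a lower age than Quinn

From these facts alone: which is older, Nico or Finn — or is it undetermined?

Following every chain through Nico: above Nico we get Quinn, Lior, Fred; below Nico we get Dax, Leo.
Finn is not reached, and no chain runs the other way from Finn to Nico.
So the given relations leave the order of Nico and Finn undetermined.

undetermined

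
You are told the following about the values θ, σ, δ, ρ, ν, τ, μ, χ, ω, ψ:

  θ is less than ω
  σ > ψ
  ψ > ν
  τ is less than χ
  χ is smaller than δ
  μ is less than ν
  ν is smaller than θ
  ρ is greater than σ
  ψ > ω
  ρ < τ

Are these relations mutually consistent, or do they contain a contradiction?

consistent

Every relation is compatible with μ < ν < θ < ω < ψ < σ < ρ < τ < χ < δ; the set is consistent.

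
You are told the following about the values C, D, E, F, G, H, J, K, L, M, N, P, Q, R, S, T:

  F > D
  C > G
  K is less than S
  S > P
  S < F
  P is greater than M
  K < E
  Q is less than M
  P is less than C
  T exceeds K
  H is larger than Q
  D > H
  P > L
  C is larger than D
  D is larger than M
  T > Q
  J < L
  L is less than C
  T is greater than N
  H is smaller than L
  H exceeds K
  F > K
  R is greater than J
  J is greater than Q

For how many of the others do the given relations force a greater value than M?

5

Directly above M: P, D.
One step further: S, C, F (5 so far).
Nothing else is reachable above M; 5 in all.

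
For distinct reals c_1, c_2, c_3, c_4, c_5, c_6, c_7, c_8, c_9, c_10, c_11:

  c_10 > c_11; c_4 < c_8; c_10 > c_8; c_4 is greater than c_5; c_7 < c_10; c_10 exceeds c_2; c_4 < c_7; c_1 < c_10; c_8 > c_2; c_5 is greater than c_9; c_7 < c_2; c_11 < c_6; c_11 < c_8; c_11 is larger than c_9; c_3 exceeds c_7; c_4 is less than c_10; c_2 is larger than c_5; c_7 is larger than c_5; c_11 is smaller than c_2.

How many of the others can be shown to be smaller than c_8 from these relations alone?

Directly below c_8: c_11, c_4, c_2.
One step further: c_9, c_5, c_7 (6 so far).
No other element is forced below c_8 by the given relations, so the count is 6.

6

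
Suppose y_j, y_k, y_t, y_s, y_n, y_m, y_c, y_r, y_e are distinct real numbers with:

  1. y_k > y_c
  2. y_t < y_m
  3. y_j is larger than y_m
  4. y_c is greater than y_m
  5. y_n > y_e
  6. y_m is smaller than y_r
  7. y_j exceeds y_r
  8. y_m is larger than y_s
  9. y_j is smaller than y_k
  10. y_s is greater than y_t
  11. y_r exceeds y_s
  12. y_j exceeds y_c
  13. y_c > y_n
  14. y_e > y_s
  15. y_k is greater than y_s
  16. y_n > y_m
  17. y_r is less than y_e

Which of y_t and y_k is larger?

y_k

y_t < y_s and y_s < y_m give y_t < y_m.
Then y_m < y_r extends the chain to y_r.
With y_r < y_e: y_t < y_s < y_m < y_r < y_e.
With y_e < y_n: y_t < y_s < y_m < y_r < y_e < y_n.
With y_n < y_c: y_t < y_s < y_m < y_r < y_e < y_n < y_c.
Then y_c < y_j extends the chain to y_j.
With y_j < y_k: y_t < y_s < y_m < y_r < y_e < y_n < y_c < y_j < y_k.
So y_t < y_k; y_k is the larger of the two.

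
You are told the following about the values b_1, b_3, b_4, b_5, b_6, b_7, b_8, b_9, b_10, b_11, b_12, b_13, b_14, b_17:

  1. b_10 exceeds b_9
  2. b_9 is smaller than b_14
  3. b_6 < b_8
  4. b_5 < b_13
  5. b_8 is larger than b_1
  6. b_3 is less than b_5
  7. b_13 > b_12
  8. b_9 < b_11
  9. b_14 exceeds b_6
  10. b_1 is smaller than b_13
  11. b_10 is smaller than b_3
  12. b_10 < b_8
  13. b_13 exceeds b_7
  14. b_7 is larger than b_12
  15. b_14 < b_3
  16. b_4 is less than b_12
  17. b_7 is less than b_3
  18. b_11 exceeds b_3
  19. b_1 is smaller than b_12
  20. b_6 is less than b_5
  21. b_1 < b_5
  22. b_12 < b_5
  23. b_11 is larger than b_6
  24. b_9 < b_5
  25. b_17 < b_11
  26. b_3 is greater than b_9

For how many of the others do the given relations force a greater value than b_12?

5

From b_12 the given relations immediately reach b_7, b_5, b_13.
From those, b_3 — 4 in total.
From those, b_11 — 5 in total.
Nothing else is reachable above b_12; 5 in all.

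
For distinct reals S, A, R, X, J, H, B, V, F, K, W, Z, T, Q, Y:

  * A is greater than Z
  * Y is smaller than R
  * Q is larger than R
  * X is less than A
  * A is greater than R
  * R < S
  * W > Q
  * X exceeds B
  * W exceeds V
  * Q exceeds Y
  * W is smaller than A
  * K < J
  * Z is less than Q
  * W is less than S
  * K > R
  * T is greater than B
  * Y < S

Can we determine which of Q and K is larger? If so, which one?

Following every chain through Q: above Q we get W, A, S; below Q we get Y, Z, R.
K is not reached, and no chain runs the other way from K to Q.
So the given relations leave the order of Q and K undetermined.

undetermined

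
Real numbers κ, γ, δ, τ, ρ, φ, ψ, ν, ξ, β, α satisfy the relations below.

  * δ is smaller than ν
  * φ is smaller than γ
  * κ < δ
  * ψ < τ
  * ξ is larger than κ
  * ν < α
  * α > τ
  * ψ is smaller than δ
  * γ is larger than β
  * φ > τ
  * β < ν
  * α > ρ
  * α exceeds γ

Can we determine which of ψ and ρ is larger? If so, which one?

Following every chain through ψ: above ψ we get δ, τ, ν, φ, γ, α.
ρ is not reached, and no chain runs the other way from ρ to ψ.
So the given relations leave the order of ψ and ρ undetermined.

undetermined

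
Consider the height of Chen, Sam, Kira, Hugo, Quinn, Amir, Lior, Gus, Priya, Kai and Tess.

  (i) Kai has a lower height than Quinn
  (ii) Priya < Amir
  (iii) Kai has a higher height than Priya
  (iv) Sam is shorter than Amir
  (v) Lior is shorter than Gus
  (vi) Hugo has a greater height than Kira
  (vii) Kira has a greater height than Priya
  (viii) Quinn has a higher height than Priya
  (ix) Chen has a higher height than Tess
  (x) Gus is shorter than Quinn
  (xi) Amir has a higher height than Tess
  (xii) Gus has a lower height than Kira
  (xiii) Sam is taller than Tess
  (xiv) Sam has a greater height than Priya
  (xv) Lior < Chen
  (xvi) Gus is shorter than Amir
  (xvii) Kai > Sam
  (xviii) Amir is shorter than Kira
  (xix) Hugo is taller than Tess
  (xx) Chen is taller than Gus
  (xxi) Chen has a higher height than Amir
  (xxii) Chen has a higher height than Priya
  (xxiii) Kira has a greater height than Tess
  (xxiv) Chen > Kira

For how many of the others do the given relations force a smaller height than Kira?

6

From Kira the given relations immediately reach Tess, Priya, Gus, Amir.
From those, Sam, Lior — 6 in total.
No other element is forced below Kira by the given relations, so the count is 6.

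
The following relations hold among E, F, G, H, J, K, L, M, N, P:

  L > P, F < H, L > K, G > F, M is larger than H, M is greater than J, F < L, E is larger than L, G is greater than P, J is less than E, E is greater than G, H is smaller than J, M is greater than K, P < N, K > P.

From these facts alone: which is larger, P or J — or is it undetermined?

Following every chain through P: above P we get K, N, L, G, M, E.
J is not reached, and no chain runs the other way from J to P.
So the given relations leave the order of P and J undetermined.

undetermined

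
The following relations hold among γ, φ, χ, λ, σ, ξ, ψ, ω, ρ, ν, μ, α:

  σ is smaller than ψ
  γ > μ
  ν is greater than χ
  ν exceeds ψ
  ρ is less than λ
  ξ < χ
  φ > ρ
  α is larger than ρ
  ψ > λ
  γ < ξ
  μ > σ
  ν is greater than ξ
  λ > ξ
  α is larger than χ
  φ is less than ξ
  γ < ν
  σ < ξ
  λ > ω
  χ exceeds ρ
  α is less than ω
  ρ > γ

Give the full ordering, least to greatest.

σ < μ < γ < ρ < φ < ξ < χ < α < ω < λ < ψ < ν

Each adjacent pair is fixed by a given relation: σ < μ; μ < γ; γ < ρ; ρ < φ; φ < ξ; ξ < χ; χ < α; α < ω; ω < λ; λ < ψ; ψ < ν. Chaining them end to end gives the full order.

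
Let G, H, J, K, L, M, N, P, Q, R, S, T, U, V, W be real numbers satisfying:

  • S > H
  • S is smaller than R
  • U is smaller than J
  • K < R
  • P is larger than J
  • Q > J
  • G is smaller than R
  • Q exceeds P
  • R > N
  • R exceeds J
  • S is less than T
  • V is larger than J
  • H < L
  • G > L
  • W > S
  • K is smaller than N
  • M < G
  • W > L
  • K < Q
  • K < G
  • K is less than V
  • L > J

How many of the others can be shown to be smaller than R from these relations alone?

Directly below R: K, J, N, S, G.
One step further: U, M, H, L (9 so far).
Nothing else is reachable below R; 9 in all.

9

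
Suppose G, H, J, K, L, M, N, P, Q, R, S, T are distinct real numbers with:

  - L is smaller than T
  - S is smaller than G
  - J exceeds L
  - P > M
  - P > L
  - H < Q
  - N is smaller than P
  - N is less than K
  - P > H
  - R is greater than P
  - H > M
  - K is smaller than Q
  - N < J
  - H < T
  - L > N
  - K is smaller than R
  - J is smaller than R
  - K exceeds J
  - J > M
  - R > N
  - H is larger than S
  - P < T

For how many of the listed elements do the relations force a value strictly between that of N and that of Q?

Chaining upward from N reaches: L, P, J, K, R, T.
Chaining downward from Q reaches: M, S, H, L, J, K.
Strictly between N and Q are those in both lists: L, J, K — 3 elements.

3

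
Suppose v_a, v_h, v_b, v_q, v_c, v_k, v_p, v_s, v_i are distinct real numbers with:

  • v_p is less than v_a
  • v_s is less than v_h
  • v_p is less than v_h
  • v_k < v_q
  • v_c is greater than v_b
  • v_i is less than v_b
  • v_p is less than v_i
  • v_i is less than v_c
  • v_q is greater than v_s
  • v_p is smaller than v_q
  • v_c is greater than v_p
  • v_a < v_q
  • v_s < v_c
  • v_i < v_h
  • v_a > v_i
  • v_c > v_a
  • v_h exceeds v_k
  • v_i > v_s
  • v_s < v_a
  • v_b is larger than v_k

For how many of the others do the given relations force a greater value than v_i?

5

From v_i the given relations immediately reach v_b, v_h, v_a, v_c.
From those, v_q — 5 in total.
Nothing else is reachable above v_i; 5 in all.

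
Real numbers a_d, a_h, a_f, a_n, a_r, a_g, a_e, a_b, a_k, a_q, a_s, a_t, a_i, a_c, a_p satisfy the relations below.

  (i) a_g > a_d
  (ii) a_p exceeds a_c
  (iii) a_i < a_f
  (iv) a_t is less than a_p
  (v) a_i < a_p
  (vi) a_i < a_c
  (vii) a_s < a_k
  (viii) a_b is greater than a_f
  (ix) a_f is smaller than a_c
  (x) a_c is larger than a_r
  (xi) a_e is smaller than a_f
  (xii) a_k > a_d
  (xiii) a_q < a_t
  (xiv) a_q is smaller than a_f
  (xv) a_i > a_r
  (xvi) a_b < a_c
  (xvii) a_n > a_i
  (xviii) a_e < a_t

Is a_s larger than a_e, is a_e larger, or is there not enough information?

Following every chain through a_e: above a_e we get a_f, a_t, a_b, a_c, a_p.
a_s is not reached, and no chain runs the other way from a_s to a_e.
So the given relations leave the order of a_e and a_s undetermined.

undetermined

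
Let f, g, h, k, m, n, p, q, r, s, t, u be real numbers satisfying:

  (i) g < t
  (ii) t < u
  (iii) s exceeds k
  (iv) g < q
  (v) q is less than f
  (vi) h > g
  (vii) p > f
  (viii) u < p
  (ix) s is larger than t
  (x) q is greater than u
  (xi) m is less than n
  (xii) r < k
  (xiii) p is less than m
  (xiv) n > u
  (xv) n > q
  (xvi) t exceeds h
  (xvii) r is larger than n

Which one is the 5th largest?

m

Piecing the relations together gives one ordering: g < h < t < u < q < f < p < m < n < r < k < s.
The 5th largest is m.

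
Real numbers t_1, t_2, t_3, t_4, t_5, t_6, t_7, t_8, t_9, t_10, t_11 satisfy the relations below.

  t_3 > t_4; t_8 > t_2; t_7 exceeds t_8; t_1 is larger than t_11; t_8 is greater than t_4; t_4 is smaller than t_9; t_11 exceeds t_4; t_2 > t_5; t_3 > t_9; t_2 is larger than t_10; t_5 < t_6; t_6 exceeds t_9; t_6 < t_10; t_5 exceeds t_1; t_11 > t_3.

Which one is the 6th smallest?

Piecing the relations together gives one ordering: t_4 < t_9 < t_3 < t_11 < t_1 < t_5 < t_6 < t_10 < t_2 < t_8 < t_7.
Counting 6 from the smallest end gives t_5.

t_5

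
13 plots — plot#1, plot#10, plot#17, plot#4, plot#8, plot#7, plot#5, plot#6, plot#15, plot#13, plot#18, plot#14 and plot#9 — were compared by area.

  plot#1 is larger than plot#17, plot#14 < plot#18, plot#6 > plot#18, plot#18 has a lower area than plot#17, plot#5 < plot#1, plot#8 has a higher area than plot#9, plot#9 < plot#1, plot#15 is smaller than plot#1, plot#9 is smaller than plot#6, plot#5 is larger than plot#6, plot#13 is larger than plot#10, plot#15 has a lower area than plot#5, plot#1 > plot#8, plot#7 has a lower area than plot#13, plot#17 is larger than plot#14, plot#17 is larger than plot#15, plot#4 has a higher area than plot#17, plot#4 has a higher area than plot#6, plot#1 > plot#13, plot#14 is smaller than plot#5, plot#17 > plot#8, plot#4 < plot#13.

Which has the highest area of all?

plot#1

Chaining downward from plot#1: directly below it, plot#9, plot#8, plot#15, plot#17, plot#5, plot#13; then plot#14, plot#18, plot#6, plot#10, plot#4, plot#7.
That covers every other element, and nothing is given above plot#1, so plot#1 is the highest area.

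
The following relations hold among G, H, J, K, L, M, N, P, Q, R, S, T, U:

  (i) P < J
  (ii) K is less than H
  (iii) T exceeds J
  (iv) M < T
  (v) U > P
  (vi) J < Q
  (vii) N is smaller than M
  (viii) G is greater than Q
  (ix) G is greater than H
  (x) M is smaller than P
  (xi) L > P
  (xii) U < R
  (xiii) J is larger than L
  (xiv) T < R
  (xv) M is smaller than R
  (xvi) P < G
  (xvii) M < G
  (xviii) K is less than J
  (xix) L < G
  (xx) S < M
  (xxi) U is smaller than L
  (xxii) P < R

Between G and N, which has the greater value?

N < M and M < P give N < P.
With P < U: N < M < P < U.
With U < L: N < M < P < U < L.
With L < J: N < M < P < U < L < J.
Then J < Q extends the chain to Q.
Then Q < G extends the chain to G.
So N < G; G is the larger of the two.

G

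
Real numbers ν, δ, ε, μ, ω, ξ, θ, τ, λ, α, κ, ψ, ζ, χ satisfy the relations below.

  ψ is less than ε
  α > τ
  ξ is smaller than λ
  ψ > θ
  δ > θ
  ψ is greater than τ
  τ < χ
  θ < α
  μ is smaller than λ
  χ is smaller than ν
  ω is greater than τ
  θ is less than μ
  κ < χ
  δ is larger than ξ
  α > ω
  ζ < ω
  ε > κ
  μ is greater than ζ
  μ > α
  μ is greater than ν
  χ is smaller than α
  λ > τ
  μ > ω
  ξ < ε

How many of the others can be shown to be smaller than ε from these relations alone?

5

Directly below ε: κ, ξ, ψ.
One step further: θ, τ (5 so far).
No other element is forced below ε by the given relations, so the count is 5.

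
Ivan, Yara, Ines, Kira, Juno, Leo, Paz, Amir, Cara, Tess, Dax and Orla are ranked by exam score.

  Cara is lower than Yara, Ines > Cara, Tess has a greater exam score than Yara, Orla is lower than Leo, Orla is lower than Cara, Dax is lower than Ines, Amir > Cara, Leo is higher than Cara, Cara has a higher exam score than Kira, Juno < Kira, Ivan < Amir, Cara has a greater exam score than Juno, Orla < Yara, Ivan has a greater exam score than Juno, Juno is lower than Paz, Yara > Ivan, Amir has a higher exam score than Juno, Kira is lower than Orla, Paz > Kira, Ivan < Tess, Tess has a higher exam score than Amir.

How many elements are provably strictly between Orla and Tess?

The relations place Orla below Tess. An element lies strictly between them when it is forced above Orla and also forced below Tess.
Above Orla: {Cara, Ines, Leo, Amir, Yara}. Below Tess: {Juno, Kira, Ivan, Cara, Amir, Yara}.
Intersection: {Cara, Amir, Yara} — 3.

3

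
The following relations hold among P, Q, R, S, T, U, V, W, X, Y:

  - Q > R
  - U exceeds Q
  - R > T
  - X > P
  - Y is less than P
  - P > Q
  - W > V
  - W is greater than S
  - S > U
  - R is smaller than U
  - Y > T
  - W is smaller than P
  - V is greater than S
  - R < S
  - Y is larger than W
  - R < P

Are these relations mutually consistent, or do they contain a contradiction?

Every relation is compatible with T < R < Q < U < S < V < W < Y < P < X; the set is consistent.

consistent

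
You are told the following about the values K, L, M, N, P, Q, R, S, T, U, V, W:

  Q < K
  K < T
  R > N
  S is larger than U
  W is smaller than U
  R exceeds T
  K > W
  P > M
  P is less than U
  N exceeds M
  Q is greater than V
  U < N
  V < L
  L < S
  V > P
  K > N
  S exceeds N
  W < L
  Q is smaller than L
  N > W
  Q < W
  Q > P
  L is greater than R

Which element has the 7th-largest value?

Chaining the given pairs: M < P < V < Q < W < U < N < K < T < R < L < S.
Counting 7 from the largest end gives U.

U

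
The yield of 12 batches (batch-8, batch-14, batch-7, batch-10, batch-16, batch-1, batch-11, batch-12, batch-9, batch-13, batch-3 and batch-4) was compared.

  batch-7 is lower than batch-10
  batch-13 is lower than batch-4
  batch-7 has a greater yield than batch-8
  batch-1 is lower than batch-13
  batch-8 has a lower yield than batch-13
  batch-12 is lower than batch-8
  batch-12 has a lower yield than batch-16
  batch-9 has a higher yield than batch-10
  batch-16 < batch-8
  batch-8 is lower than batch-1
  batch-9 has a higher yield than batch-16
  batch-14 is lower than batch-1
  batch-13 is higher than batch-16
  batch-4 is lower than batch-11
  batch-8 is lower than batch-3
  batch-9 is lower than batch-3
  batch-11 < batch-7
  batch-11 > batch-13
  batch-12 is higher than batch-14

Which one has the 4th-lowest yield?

Chaining the given pairs: batch-14 < batch-12 < batch-16 < batch-8 < batch-1 < batch-13 < batch-4 < batch-11 < batch-7 < batch-10 < batch-9 < batch-3.
The 4th smallest is batch-8.

batch-8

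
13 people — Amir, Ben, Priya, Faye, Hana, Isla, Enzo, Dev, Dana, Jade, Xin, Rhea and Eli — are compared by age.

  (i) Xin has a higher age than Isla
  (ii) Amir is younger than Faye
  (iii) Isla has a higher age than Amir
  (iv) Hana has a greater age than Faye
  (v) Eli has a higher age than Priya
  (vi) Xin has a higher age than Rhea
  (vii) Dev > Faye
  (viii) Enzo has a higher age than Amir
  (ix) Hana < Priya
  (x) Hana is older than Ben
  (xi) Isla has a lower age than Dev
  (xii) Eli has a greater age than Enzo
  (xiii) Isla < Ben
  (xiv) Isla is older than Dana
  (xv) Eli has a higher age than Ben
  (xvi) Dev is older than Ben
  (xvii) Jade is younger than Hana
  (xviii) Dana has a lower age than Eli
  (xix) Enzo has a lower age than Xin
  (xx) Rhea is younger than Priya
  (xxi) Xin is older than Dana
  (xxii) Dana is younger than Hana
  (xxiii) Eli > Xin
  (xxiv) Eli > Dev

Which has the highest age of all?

Eli

Dana is not greatest since Dana < Xin; Rhea is not greatest since Rhea < Priya; Amir is not greatest since Amir < Enzo; Faye is not greatest since Faye < Hana; Isla is not greatest since Isla < Ben; Ben is not greatest since Ben < Hana; Jade is not greatest since Jade < Hana; Hana is not greatest since Hana < Priya; Enzo is not greatest since Enzo < Eli; Priya is not greatest since Priya < Eli; Dev is not greatest since Dev < Eli; Xin is not greatest since Xin < Eli.
Only Eli has nothing above it, so Eli is the highest age.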